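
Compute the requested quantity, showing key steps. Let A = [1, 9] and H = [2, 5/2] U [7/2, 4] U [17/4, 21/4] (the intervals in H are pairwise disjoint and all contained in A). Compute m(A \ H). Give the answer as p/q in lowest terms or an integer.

The ambient interval has length m(A) = 9 - 1 = 8.
Since the holes are disjoint and sit inside A, by finite additivity
  m(H) = sum_i (b_i - a_i), and m(A \ H) = m(A) - m(H).
Computing the hole measures:
  m(H_1) = 5/2 - 2 = 1/2.
  m(H_2) = 4 - 7/2 = 1/2.
  m(H_3) = 21/4 - 17/4 = 1.
Summed: m(H) = 1/2 + 1/2 + 1 = 2.
So m(A \ H) = 8 - 2 = 6.

6


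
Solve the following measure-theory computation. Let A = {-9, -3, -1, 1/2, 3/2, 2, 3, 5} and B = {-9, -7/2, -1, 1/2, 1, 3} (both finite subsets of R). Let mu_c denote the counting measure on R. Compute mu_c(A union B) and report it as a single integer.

Counting measure on a finite set equals cardinality. By inclusion-exclusion, |A union B| = |A| + |B| - |A cap B|.
|A| = 8, |B| = 6, |A cap B| = 4.
So mu_c(A union B) = 8 + 6 - 4 = 10.

10


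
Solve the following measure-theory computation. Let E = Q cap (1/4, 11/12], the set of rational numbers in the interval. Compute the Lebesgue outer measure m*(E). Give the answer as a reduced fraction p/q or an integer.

Q cap (1/4, 11/12] is countable; list its elements as q_1, q_2, ... . Fix eps > 0 and cover the k-th point by an interval of length eps * 2^(-k). The cover has total length eps * sum_{k>=1} 2^(-k) = eps, so by definition of outer measure m*(Q cap (1/4, 11/12]) <= eps. Since eps was arbitrary and m* >= 0, the outer measure is 0.

0


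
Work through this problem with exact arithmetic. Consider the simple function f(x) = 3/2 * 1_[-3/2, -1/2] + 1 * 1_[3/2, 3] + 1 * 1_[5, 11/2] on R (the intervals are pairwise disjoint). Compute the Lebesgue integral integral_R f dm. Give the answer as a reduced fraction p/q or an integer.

For a simple function f = sum_i c_i * 1_{A_i} with disjoint A_i,
  integral f dm = sum_i c_i * m(A_i).
Lengths of the A_i:
  m(A_1) = -1/2 - (-3/2) = 1.
  m(A_2) = 3 - 3/2 = 3/2.
  m(A_3) = 11/2 - 5 = 1/2.
Contributions c_i * m(A_i):
  (3/2) * (1) = 3/2.
  (1) * (3/2) = 3/2.
  (1) * (1/2) = 1/2.
Total: 3/2 + 3/2 + 1/2 = 7/2.

7/2


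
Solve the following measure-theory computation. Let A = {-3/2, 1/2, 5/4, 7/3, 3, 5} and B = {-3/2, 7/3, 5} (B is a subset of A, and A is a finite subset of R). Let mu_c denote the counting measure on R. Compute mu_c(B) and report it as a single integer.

Counting measure assigns mu_c(E) = |E| (number of elements) when E is finite.
B has 3 element(s), so mu_c(B) = 3.

3


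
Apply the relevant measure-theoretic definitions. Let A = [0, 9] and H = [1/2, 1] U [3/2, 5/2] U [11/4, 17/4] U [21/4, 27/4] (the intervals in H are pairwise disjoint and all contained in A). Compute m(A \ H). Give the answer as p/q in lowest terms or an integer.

The ambient interval has length m(A) = 9 - 0 = 9.
Since the holes are disjoint and sit inside A, by finite additivity
  m(H) = sum_i (b_i - a_i), and m(A \ H) = m(A) - m(H).
Computing the hole measures:
  m(H_1) = 1 - 1/2 = 1/2.
  m(H_2) = 5/2 - 3/2 = 1.
  m(H_3) = 17/4 - 11/4 = 3/2.
  m(H_4) = 27/4 - 21/4 = 3/2.
Summed: m(H) = 1/2 + 1 + 3/2 + 3/2 = 9/2.
So m(A \ H) = 9 - 9/2 = 9/2.

9/2


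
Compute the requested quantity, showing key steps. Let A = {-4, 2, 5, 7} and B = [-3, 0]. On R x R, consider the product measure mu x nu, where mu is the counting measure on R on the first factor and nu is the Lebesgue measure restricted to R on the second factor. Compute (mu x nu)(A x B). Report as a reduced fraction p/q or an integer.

For a measurable rectangle A x B, the product measure satisfies
  (mu x nu)(A x B) = mu(A) * nu(B).
  mu(A) = 4.
  nu(B) = 3.
  (mu x nu)(A x B) = 4 * 3 = 12.

12


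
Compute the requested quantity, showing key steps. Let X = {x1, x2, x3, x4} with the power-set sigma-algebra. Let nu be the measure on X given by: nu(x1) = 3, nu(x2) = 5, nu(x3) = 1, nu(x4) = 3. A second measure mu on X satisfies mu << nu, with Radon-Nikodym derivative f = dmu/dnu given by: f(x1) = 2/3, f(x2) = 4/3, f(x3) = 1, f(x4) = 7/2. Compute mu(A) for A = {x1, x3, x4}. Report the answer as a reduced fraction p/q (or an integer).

By the defining property of the Radon-Nikodym derivative, for every measurable set A,
  mu(A) = integral_A f dnu.
Since nu is a discrete measure concentrated on the atoms of X, the integral over A reduces to the sum
  mu(A) = sum_{x in A} f(x) * nu({x}).
Computing each term:
  x1: f(x1) * nu(x1) = 2/3 * 3 = 2.
  x3: f(x3) * nu(x3) = 1 * 1 = 1.
  x4: f(x4) * nu(x4) = 7/2 * 3 = 21/2.
Summing: mu(A) = 2 + 1 + 21/2 = 27/2.

27/2


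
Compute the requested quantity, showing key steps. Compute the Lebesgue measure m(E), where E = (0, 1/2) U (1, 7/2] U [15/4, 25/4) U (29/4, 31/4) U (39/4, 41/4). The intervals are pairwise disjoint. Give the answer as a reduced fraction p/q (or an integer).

For pairwise disjoint intervals, m(union_i I_i) = sum_i m(I_i),
and m is invariant under swapping open/closed endpoints (single points have measure 0).
So m(E) = sum_i (b_i - a_i).
  I_1 has length 1/2 - 0 = 1/2.
  I_2 has length 7/2 - 1 = 5/2.
  I_3 has length 25/4 - 15/4 = 5/2.
  I_4 has length 31/4 - 29/4 = 1/2.
  I_5 has length 41/4 - 39/4 = 1/2.
Summing:
  m(E) = 1/2 + 5/2 + 5/2 + 1/2 + 1/2 = 13/2.

13/2


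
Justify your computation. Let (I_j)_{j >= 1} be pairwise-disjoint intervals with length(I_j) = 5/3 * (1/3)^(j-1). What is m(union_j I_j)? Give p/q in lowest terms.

By countable additivity of the Lebesgue measure on pairwise disjoint measurable sets,
  m(union_{j >= 1} I_j) = sum_{j >= 1} m(I_j) = sum_{j >= 1} a * r^(j-1),
  with a = 5/3 and r = 1/3.
Since 0 < r = 1/3 < 1, the geometric series converges:
  sum_{j >= 1} a * r^(j-1) = a / (1 - r).
  = 5/3 / (1 - 1/3)
  = 5/3 / (2/3)
  = 5/2.

5/2


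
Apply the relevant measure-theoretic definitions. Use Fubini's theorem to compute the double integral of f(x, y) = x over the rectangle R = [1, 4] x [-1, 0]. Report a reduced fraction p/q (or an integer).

f(x, y) is a tensor product of a function of x and a function of y, and both factors are bounded continuous (hence Lebesgue integrable) on the rectangle, so Fubini's theorem applies:
  integral_R f d(m x m) = (integral_a1^b1 x dx) * (integral_a2^b2 1 dy).
Inner integral in x: integral_{1}^{4} x dx = (4^2 - 1^2)/2
  = 15/2.
Inner integral in y: integral_{-1}^{0} 1 dy = (0^1 - (-1)^1)/1
  = 1.
Product: (15/2) * (1) = 15/2.

15/2


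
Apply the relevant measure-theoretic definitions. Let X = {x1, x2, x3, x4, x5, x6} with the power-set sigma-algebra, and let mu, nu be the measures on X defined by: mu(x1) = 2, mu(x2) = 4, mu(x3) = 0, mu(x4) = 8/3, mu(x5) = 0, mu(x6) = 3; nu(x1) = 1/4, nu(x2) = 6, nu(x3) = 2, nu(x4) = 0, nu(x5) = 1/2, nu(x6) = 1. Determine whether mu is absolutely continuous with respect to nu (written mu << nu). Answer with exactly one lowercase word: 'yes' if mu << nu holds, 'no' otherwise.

mu << nu means: every nu-null measurable set is also mu-null; equivalently, for every atom x, if nu({x}) = 0 then mu({x}) = 0.
Checking each atom:
  x1: nu = 1/4 > 0 -> no constraint.
  x2: nu = 6 > 0 -> no constraint.
  x3: nu = 2 > 0 -> no constraint.
  x4: nu = 0, mu = 8/3 > 0 -> violates mu << nu.
  x5: nu = 1/2 > 0 -> no constraint.
  x6: nu = 1 > 0 -> no constraint.
The atom(s) x4 violate the condition (nu = 0 but mu > 0). Therefore mu is NOT absolutely continuous w.r.t. nu.

no


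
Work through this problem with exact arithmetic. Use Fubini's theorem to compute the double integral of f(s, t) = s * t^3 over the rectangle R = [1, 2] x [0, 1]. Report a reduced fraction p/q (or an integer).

f(s, t) is a tensor product of a function of s and a function of t, and both factors are bounded continuous (hence Lebesgue integrable) on the rectangle, so Fubini's theorem applies:
  integral_R f d(m x m) = (integral_a1^b1 s ds) * (integral_a2^b2 t^3 dt).
Inner integral in s: integral_{1}^{2} s ds = (2^2 - 1^2)/2
  = 3/2.
Inner integral in t: integral_{0}^{1} t^3 dt = (1^4 - 0^4)/4
  = 1/4.
Product: (3/2) * (1/4) = 3/8.

3/8


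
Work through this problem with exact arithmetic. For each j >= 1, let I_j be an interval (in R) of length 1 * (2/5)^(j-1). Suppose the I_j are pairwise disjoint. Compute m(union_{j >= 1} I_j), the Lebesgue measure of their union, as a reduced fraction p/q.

By countable additivity of the Lebesgue measure on pairwise disjoint measurable sets,
  m(union_{j >= 1} I_j) = sum_{j >= 1} m(I_j) = sum_{j >= 1} a * r^(j-1),
  with a = 1 and r = 2/5.
Since 0 < r = 2/5 < 1, the geometric series converges:
  sum_{j >= 1} a * r^(j-1) = a / (1 - r).
  = 1 / (1 - 2/5)
  = 1 / (3/5)
  = 5/3.

5/3


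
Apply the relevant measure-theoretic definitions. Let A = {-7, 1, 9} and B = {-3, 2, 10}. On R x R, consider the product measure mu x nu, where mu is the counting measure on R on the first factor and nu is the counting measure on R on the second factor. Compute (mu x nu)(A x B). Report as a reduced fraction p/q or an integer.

For a measurable rectangle A x B, the product measure satisfies
  (mu x nu)(A x B) = mu(A) * nu(B).
  mu(A) = 3.
  nu(B) = 3.
  (mu x nu)(A x B) = 3 * 3 = 9.

9


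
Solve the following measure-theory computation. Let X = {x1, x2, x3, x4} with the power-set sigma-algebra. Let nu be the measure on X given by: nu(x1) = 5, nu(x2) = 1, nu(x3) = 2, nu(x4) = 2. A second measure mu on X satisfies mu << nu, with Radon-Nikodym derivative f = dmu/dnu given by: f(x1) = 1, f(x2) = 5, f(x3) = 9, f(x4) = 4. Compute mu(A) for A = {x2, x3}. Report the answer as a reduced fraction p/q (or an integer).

By the defining property of the Radon-Nikodym derivative, for every measurable set A,
  mu(A) = integral_A f dnu.
Since nu is a discrete measure concentrated on the atoms of X, the integral over A reduces to the sum
  mu(A) = sum_{x in A} f(x) * nu({x}).
Computing each term:
  x2: f(x2) * nu(x2) = 5 * 1 = 5.
  x3: f(x3) * nu(x3) = 9 * 2 = 18.
Summing: mu(A) = 5 + 18 = 23.

23


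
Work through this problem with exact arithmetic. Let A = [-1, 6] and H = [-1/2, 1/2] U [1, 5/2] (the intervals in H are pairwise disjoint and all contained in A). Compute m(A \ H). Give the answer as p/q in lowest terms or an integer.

The ambient interval has length m(A) = 6 - (-1) = 7.
Since the holes are disjoint and sit inside A, by finite additivity
  m(H) = sum_i (b_i - a_i), and m(A \ H) = m(A) - m(H).
Computing the hole measures:
  m(H_1) = 1/2 - (-1/2) = 1.
  m(H_2) = 5/2 - 1 = 3/2.
Summed: m(H) = 1 + 3/2 = 5/2.
So m(A \ H) = 7 - 5/2 = 9/2.

9/2


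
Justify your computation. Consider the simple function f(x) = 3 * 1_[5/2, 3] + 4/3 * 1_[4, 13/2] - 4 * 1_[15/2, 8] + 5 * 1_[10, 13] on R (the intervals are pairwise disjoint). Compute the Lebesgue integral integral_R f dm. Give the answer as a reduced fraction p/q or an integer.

For a simple function f = sum_i c_i * 1_{A_i} with disjoint A_i,
  integral f dm = sum_i c_i * m(A_i).
Lengths of the A_i:
  m(A_1) = 3 - 5/2 = 1/2.
  m(A_2) = 13/2 - 4 = 5/2.
  m(A_3) = 8 - 15/2 = 1/2.
  m(A_4) = 13 - 10 = 3.
Contributions c_i * m(A_i):
  (3) * (1/2) = 3/2.
  (4/3) * (5/2) = 10/3.
  (-4) * (1/2) = -2.
  (5) * (3) = 15.
Total: 3/2 + 10/3 - 2 + 15 = 107/6.

107/6


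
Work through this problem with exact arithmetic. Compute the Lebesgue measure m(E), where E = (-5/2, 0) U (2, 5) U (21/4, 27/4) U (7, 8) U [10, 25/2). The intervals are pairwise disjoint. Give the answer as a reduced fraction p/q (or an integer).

For pairwise disjoint intervals, m(union_i I_i) = sum_i m(I_i),
and m is invariant under swapping open/closed endpoints (single points have measure 0).
So m(E) = sum_i (b_i - a_i).
  I_1 has length 0 - (-5/2) = 5/2.
  I_2 has length 5 - 2 = 3.
  I_3 has length 27/4 - 21/4 = 3/2.
  I_4 has length 8 - 7 = 1.
  I_5 has length 25/2 - 10 = 5/2.
Summing:
  m(E) = 5/2 + 3 + 3/2 + 1 + 5/2 = 21/2.

21/2


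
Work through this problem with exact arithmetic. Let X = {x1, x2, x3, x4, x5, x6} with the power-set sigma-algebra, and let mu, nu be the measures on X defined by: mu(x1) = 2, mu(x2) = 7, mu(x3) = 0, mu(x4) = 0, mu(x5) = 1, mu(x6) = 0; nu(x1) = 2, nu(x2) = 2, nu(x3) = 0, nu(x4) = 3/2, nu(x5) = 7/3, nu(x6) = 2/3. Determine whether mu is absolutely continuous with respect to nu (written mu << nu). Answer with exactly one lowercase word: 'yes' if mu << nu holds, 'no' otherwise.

mu << nu means: every nu-null measurable set is also mu-null; equivalently, for every atom x, if nu({x}) = 0 then mu({x}) = 0.
Checking each atom:
  x1: nu = 2 > 0 -> no constraint.
  x2: nu = 2 > 0 -> no constraint.
  x3: nu = 0, mu = 0 -> consistent with mu << nu.
  x4: nu = 3/2 > 0 -> no constraint.
  x5: nu = 7/3 > 0 -> no constraint.
  x6: nu = 2/3 > 0 -> no constraint.
No atom violates the condition. Therefore mu << nu.

yes


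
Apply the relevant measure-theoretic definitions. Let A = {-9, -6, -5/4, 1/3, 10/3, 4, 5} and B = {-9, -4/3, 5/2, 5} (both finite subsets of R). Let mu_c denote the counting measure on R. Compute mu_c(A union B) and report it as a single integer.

Counting measure on a finite set equals cardinality. By inclusion-exclusion, |A union B| = |A| + |B| - |A cap B|.
|A| = 7, |B| = 4, |A cap B| = 2.
So mu_c(A union B) = 7 + 4 - 2 = 9.

9


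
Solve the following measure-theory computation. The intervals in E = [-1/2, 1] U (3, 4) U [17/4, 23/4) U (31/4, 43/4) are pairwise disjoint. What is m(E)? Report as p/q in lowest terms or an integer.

For pairwise disjoint intervals, m(union_i I_i) = sum_i m(I_i),
and m is invariant under swapping open/closed endpoints (single points have measure 0).
So m(E) = sum_i (b_i - a_i).
  I_1 has length 1 - (-1/2) = 3/2.
  I_2 has length 4 - 3 = 1.
  I_3 has length 23/4 - 17/4 = 3/2.
  I_4 has length 43/4 - 31/4 = 3.
Summing:
  m(E) = 3/2 + 1 + 3/2 + 3 = 7.

7


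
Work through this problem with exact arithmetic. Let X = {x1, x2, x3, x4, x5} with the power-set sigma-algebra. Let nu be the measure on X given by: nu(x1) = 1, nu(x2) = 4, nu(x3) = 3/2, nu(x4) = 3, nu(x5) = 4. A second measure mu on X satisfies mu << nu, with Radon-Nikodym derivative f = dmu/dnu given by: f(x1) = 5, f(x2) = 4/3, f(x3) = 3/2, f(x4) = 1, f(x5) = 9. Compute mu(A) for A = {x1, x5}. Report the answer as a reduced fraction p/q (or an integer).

By the defining property of the Radon-Nikodym derivative, for every measurable set A,
  mu(A) = integral_A f dnu.
Since nu is a discrete measure concentrated on the atoms of X, the integral over A reduces to the sum
  mu(A) = sum_{x in A} f(x) * nu({x}).
Computing each term:
  x1: f(x1) * nu(x1) = 5 * 1 = 5.
  x5: f(x5) * nu(x5) = 9 * 4 = 36.
Summing: mu(A) = 5 + 36 = 41.

41


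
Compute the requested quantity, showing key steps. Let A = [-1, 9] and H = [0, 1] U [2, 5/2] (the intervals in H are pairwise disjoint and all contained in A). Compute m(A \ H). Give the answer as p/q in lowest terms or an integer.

The ambient interval has length m(A) = 9 - (-1) = 10.
Since the holes are disjoint and sit inside A, by finite additivity
  m(H) = sum_i (b_i - a_i), and m(A \ H) = m(A) - m(H).
Computing the hole measures:
  m(H_1) = 1 - 0 = 1.
  m(H_2) = 5/2 - 2 = 1/2.
Summed: m(H) = 1 + 1/2 = 3/2.
So m(A \ H) = 10 - 3/2 = 17/2.

17/2


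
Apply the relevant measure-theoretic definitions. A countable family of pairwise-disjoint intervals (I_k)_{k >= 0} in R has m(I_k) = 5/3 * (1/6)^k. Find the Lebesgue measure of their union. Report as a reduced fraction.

By countable additivity of the Lebesgue measure on pairwise disjoint measurable sets,
  m(union_{k >= 0} I_k) = sum_{k >= 0} m(I_k) = sum_{k >= 0} a * r^k,
  with a = 5/3 and r = 1/6.
Since 0 < r = 1/6 < 1, the geometric series converges:
  sum_{k >= 0} a * r^k = a / (1 - r).
  = 5/3 / (1 - 1/6)
  = 5/3 / (5/6)
  = 2.

2


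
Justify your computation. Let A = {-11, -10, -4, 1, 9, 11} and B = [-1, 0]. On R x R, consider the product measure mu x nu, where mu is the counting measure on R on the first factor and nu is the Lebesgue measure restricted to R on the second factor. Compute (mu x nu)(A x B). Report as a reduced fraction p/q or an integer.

For a measurable rectangle A x B, the product measure satisfies
  (mu x nu)(A x B) = mu(A) * nu(B).
  mu(A) = 6.
  nu(B) = 1.
  (mu x nu)(A x B) = 6 * 1 = 6.

6


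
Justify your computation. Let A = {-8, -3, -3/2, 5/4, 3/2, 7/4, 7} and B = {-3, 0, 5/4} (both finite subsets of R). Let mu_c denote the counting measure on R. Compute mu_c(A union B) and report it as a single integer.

Counting measure on a finite set equals cardinality. By inclusion-exclusion, |A union B| = |A| + |B| - |A cap B|.
|A| = 7, |B| = 3, |A cap B| = 2.
So mu_c(A union B) = 7 + 3 - 2 = 8.

8


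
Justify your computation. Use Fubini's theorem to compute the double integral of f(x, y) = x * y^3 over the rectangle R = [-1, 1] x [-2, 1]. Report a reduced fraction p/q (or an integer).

f(x, y) is a tensor product of a function of x and a function of y, and both factors are bounded continuous (hence Lebesgue integrable) on the rectangle, so Fubini's theorem applies:
  integral_R f d(m x m) = (integral_a1^b1 x dx) * (integral_a2^b2 y^3 dy).
Inner integral in x: integral_{-1}^{1} x dx = (1^2 - (-1)^2)/2
  = 0.
Inner integral in y: integral_{-2}^{1} y^3 dy = (1^4 - (-2)^4)/4
  = -15/4.
Product: (0) * (-15/4) = 0.

0


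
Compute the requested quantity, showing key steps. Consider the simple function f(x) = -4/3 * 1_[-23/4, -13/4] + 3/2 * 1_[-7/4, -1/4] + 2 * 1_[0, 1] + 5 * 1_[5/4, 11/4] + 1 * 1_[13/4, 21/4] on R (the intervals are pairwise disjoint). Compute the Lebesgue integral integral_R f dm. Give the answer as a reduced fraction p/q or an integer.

For a simple function f = sum_i c_i * 1_{A_i} with disjoint A_i,
  integral f dm = sum_i c_i * m(A_i).
Lengths of the A_i:
  m(A_1) = -13/4 - (-23/4) = 5/2.
  m(A_2) = -1/4 - (-7/4) = 3/2.
  m(A_3) = 1 - 0 = 1.
  m(A_4) = 11/4 - 5/4 = 3/2.
  m(A_5) = 21/4 - 13/4 = 2.
Contributions c_i * m(A_i):
  (-4/3) * (5/2) = -10/3.
  (3/2) * (3/2) = 9/4.
  (2) * (1) = 2.
  (5) * (3/2) = 15/2.
  (1) * (2) = 2.
Total: -10/3 + 9/4 + 2 + 15/2 + 2 = 125/12.

125/12


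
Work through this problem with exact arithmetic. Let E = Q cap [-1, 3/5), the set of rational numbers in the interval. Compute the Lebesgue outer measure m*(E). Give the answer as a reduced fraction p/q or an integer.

Q cap [-1, 3/5) is countable; list its elements as q_1, q_2, ... . Fix eps > 0 and cover the k-th point by an interval of length eps * 2^(-k). The cover has total length eps * sum_{k>=1} 2^(-k) = eps, so by definition of outer measure m*(Q cap [-1, 3/5)) <= eps. Since eps was arbitrary and m* >= 0, the outer measure is 0.

0


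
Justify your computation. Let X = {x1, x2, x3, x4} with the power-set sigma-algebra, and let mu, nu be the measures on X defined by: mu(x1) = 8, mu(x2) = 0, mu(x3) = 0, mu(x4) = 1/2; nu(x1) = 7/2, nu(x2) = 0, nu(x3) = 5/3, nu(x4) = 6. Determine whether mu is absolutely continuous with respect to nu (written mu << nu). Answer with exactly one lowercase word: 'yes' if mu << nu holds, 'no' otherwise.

mu << nu means: every nu-null measurable set is also mu-null; equivalently, for every atom x, if nu({x}) = 0 then mu({x}) = 0.
Checking each atom:
  x1: nu = 7/2 > 0 -> no constraint.
  x2: nu = 0, mu = 0 -> consistent with mu << nu.
  x3: nu = 5/3 > 0 -> no constraint.
  x4: nu = 6 > 0 -> no constraint.
No atom violates the condition. Therefore mu << nu.

yes


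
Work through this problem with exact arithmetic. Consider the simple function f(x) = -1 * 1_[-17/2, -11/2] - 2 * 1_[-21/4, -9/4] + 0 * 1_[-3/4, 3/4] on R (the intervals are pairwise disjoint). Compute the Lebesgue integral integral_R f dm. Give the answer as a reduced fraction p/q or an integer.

For a simple function f = sum_i c_i * 1_{A_i} with disjoint A_i,
  integral f dm = sum_i c_i * m(A_i).
Lengths of the A_i:
  m(A_1) = -11/2 - (-17/2) = 3.
  m(A_2) = -9/4 - (-21/4) = 3.
  m(A_3) = 3/4 - (-3/4) = 3/2.
Contributions c_i * m(A_i):
  (-1) * (3) = -3.
  (-2) * (3) = -6.
  (0) * (3/2) = 0.
Total: -3 - 6 + 0 = -9.

-9


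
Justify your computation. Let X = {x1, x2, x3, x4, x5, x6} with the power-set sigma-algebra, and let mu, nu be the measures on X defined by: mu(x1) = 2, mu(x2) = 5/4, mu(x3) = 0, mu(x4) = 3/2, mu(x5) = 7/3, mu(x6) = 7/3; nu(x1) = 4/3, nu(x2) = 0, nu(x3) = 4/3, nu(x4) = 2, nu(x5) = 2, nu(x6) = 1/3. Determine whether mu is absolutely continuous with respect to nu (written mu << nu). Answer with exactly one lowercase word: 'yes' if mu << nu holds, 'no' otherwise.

mu << nu means: every nu-null measurable set is also mu-null; equivalently, for every atom x, if nu({x}) = 0 then mu({x}) = 0.
Checking each atom:
  x1: nu = 4/3 > 0 -> no constraint.
  x2: nu = 0, mu = 5/4 > 0 -> violates mu << nu.
  x3: nu = 4/3 > 0 -> no constraint.
  x4: nu = 2 > 0 -> no constraint.
  x5: nu = 2 > 0 -> no constraint.
  x6: nu = 1/3 > 0 -> no constraint.
The atom(s) x2 violate the condition (nu = 0 but mu > 0). Therefore mu is NOT absolutely continuous w.r.t. nu.

no


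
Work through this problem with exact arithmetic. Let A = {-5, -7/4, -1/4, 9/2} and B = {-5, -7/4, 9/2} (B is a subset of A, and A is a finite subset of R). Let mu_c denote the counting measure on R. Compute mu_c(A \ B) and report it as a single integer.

Counting measure assigns mu_c(E) = |E| (number of elements) when E is finite. For B subset A, A \ B is the set of elements of A not in B, so |A \ B| = |A| - |B|.
|A| = 4, |B| = 3, so mu_c(A \ B) = 4 - 3 = 1.

1


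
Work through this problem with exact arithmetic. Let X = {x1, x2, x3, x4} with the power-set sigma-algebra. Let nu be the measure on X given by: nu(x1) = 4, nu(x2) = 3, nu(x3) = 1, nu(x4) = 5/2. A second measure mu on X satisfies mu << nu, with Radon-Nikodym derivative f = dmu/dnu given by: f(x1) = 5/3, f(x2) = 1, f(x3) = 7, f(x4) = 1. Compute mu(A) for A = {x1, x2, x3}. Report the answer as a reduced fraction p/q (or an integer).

By the defining property of the Radon-Nikodym derivative, for every measurable set A,
  mu(A) = integral_A f dnu.
Since nu is a discrete measure concentrated on the atoms of X, the integral over A reduces to the sum
  mu(A) = sum_{x in A} f(x) * nu({x}).
Computing each term:
  x1: f(x1) * nu(x1) = 5/3 * 4 = 20/3.
  x2: f(x2) * nu(x2) = 1 * 3 = 3.
  x3: f(x3) * nu(x3) = 7 * 1 = 7.
Summing: mu(A) = 20/3 + 3 + 7 = 50/3.

50/3


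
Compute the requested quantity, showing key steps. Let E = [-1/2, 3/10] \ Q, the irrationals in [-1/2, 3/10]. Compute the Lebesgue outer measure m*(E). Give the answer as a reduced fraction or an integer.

The interval I = [-1/2, 3/10] has m(I) = 3/10 - (-1/2) = 4/5 (endpoints are measure-zero, so open/closed/half-open agree). Write I = (I cap Q) u (I \ Q). The rationals in I are countable, so m*(I cap Q) = 0 (cover each rational by intervals whose total length is arbitrarily small). By countable subadditivity m*(I) <= m*(I cap Q) + m*(I \ Q), hence m*(I \ Q) >= m(I) = 4/5. The reverse inequality m*(I \ Q) <= m*(I) = 4/5 is trivial since (I \ Q) is a subset of I. Therefore m*(I \ Q) = 4/5.

4/5


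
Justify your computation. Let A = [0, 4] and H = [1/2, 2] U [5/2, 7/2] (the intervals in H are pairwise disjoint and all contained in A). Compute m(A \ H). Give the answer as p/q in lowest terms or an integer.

The ambient interval has length m(A) = 4 - 0 = 4.
Since the holes are disjoint and sit inside A, by finite additivity
  m(H) = sum_i (b_i - a_i), and m(A \ H) = m(A) - m(H).
Computing the hole measures:
  m(H_1) = 2 - 1/2 = 3/2.
  m(H_2) = 7/2 - 5/2 = 1.
Summed: m(H) = 3/2 + 1 = 5/2.
So m(A \ H) = 4 - 5/2 = 3/2.

3/2


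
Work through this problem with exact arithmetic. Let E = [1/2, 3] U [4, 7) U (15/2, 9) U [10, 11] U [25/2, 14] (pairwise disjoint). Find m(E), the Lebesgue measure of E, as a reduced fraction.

For pairwise disjoint intervals, m(union_i I_i) = sum_i m(I_i),
and m is invariant under swapping open/closed endpoints (single points have measure 0).
So m(E) = sum_i (b_i - a_i).
  I_1 has length 3 - 1/2 = 5/2.
  I_2 has length 7 - 4 = 3.
  I_3 has length 9 - 15/2 = 3/2.
  I_4 has length 11 - 10 = 1.
  I_5 has length 14 - 25/2 = 3/2.
Summing:
  m(E) = 5/2 + 3 + 3/2 + 1 + 3/2 = 19/2.

19/2


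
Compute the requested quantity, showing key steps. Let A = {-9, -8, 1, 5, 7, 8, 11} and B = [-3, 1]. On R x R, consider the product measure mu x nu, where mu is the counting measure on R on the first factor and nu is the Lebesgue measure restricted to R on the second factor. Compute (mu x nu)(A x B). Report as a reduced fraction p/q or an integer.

For a measurable rectangle A x B, the product measure satisfies
  (mu x nu)(A x B) = mu(A) * nu(B).
  mu(A) = 7.
  nu(B) = 4.
  (mu x nu)(A x B) = 7 * 4 = 28.

28


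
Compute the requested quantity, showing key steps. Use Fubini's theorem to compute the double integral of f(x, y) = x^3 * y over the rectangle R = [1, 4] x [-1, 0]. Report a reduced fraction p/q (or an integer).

f(x, y) is a tensor product of a function of x and a function of y, and both factors are bounded continuous (hence Lebesgue integrable) on the rectangle, so Fubini's theorem applies:
  integral_R f d(m x m) = (integral_a1^b1 x^3 dx) * (integral_a2^b2 y dy).
Inner integral in x: integral_{1}^{4} x^3 dx = (4^4 - 1^4)/4
  = 255/4.
Inner integral in y: integral_{-1}^{0} y dy = (0^2 - (-1)^2)/2
  = -1/2.
Product: (255/4) * (-1/2) = -255/8.

-255/8


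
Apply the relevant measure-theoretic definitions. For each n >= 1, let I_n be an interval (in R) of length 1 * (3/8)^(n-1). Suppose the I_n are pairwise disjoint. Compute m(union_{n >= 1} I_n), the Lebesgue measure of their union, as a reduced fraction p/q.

By countable additivity of the Lebesgue measure on pairwise disjoint measurable sets,
  m(union_{n >= 1} I_n) = sum_{n >= 1} m(I_n) = sum_{n >= 1} a * r^(n-1),
  with a = 1 and r = 3/8.
Since 0 < r = 3/8 < 1, the geometric series converges:
  sum_{n >= 1} a * r^(n-1) = a / (1 - r).
  = 1 / (1 - 3/8)
  = 1 / (5/8)
  = 8/5.

8/5


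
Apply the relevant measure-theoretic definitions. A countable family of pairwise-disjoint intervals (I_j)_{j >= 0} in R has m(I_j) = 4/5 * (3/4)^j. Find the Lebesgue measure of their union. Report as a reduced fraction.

By countable additivity of the Lebesgue measure on pairwise disjoint measurable sets,
  m(union_{j >= 0} I_j) = sum_{j >= 0} m(I_j) = sum_{j >= 0} a * r^j,
  with a = 4/5 and r = 3/4.
Since 0 < r = 3/4 < 1, the geometric series converges:
  sum_{j >= 0} a * r^j = a / (1 - r).
  = 4/5 / (1 - 3/4)
  = 4/5 / (1/4)
  = 16/5.

16/5


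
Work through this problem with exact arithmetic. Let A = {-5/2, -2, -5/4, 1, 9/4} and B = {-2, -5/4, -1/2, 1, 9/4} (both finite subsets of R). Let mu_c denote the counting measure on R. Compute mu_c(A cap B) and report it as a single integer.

Counting measure on a finite set equals cardinality. mu_c(A cap B) = |A cap B| (elements appearing in both).
Enumerating the elements of A that also lie in B gives 4 element(s).
So mu_c(A cap B) = 4.

4


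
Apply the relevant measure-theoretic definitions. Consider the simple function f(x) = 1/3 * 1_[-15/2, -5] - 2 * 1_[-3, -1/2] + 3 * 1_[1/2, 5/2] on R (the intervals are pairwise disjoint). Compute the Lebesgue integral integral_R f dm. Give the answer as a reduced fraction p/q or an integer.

For a simple function f = sum_i c_i * 1_{A_i} with disjoint A_i,
  integral f dm = sum_i c_i * m(A_i).
Lengths of the A_i:
  m(A_1) = -5 - (-15/2) = 5/2.
  m(A_2) = -1/2 - (-3) = 5/2.
  m(A_3) = 5/2 - 1/2 = 2.
Contributions c_i * m(A_i):
  (1/3) * (5/2) = 5/6.
  (-2) * (5/2) = -5.
  (3) * (2) = 6.
Total: 5/6 - 5 + 6 = 11/6.

11/6


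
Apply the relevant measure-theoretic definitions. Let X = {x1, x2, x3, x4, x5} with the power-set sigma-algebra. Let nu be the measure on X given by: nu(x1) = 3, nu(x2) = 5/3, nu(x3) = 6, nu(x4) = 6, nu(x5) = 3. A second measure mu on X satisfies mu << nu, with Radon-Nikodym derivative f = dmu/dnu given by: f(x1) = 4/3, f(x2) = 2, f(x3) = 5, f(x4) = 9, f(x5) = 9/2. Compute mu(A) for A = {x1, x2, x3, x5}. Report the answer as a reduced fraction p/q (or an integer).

By the defining property of the Radon-Nikodym derivative, for every measurable set A,
  mu(A) = integral_A f dnu.
Since nu is a discrete measure concentrated on the atoms of X, the integral over A reduces to the sum
  mu(A) = sum_{x in A} f(x) * nu({x}).
Computing each term:
  x1: f(x1) * nu(x1) = 4/3 * 3 = 4.
  x2: f(x2) * nu(x2) = 2 * 5/3 = 10/3.
  x3: f(x3) * nu(x3) = 5 * 6 = 30.
  x5: f(x5) * nu(x5) = 9/2 * 3 = 27/2.
Summing: mu(A) = 4 + 10/3 + 30 + 27/2 = 305/6.

305/6


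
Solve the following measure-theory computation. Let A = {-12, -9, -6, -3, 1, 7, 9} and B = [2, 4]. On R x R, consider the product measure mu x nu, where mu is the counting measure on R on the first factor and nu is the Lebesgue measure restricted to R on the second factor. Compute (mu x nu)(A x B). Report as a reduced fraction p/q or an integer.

For a measurable rectangle A x B, the product measure satisfies
  (mu x nu)(A x B) = mu(A) * nu(B).
  mu(A) = 7.
  nu(B) = 2.
  (mu x nu)(A x B) = 7 * 2 = 14.

14


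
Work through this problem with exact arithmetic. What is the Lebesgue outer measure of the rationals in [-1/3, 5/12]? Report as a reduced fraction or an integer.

E = Q cap [-1/3, 5/12] is a subset of Q, which is countable. Enumerate Q = {q_1, q_2, ...}; for any eps > 0, cover q_k by the open interval (q_k - eps/2^(k+1), q_k + eps/2^(k+1)), of length eps/2^k. The total cover length is sum_{k>=1} eps/2^k = eps. Hence m*(E) <= m*(Q) <= eps for every eps > 0, and since outer measure is non-negative, m*(E) = 0.

0


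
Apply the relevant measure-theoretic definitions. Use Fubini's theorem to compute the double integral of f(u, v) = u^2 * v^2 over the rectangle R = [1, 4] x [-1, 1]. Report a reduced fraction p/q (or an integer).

f(u, v) is a tensor product of a function of u and a function of v, and both factors are bounded continuous (hence Lebesgue integrable) on the rectangle, so Fubini's theorem applies:
  integral_R f d(m x m) = (integral_a1^b1 u^2 du) * (integral_a2^b2 v^2 dv).
Inner integral in u: integral_{1}^{4} u^2 du = (4^3 - 1^3)/3
  = 21.
Inner integral in v: integral_{-1}^{1} v^2 dv = (1^3 - (-1)^3)/3
  = 2/3.
Product: (21) * (2/3) = 14.

14


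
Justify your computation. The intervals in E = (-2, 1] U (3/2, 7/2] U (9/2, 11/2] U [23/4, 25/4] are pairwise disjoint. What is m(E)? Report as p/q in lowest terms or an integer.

For pairwise disjoint intervals, m(union_i I_i) = sum_i m(I_i),
and m is invariant under swapping open/closed endpoints (single points have measure 0).
So m(E) = sum_i (b_i - a_i).
  I_1 has length 1 - (-2) = 3.
  I_2 has length 7/2 - 3/2 = 2.
  I_3 has length 11/2 - 9/2 = 1.
  I_4 has length 25/4 - 23/4 = 1/2.
Summing:
  m(E) = 3 + 2 + 1 + 1/2 = 13/2.

13/2


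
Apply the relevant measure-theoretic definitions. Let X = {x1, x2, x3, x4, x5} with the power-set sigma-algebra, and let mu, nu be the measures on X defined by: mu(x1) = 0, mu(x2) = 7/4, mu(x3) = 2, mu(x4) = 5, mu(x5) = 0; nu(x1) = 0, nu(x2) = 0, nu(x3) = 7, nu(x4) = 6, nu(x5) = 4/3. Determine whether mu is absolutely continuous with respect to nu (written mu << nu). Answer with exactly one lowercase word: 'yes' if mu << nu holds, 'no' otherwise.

mu << nu means: every nu-null measurable set is also mu-null; equivalently, for every atom x, if nu({x}) = 0 then mu({x}) = 0.
Checking each atom:
  x1: nu = 0, mu = 0 -> consistent with mu << nu.
  x2: nu = 0, mu = 7/4 > 0 -> violates mu << nu.
  x3: nu = 7 > 0 -> no constraint.
  x4: nu = 6 > 0 -> no constraint.
  x5: nu = 4/3 > 0 -> no constraint.
The atom(s) x2 violate the condition (nu = 0 but mu > 0). Therefore mu is NOT absolutely continuous w.r.t. nu.

no


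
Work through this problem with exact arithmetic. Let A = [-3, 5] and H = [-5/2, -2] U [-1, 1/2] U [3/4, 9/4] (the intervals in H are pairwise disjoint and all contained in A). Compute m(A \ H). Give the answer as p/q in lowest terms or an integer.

The ambient interval has length m(A) = 5 - (-3) = 8.
Since the holes are disjoint and sit inside A, by finite additivity
  m(H) = sum_i (b_i - a_i), and m(A \ H) = m(A) - m(H).
Computing the hole measures:
  m(H_1) = -2 - (-5/2) = 1/2.
  m(H_2) = 1/2 - (-1) = 3/2.
  m(H_3) = 9/4 - 3/4 = 3/2.
Summed: m(H) = 1/2 + 3/2 + 3/2 = 7/2.
So m(A \ H) = 8 - 7/2 = 9/2.

9/2


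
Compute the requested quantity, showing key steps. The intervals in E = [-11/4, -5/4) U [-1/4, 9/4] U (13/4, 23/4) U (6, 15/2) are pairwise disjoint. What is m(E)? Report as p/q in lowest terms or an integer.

For pairwise disjoint intervals, m(union_i I_i) = sum_i m(I_i),
and m is invariant under swapping open/closed endpoints (single points have measure 0).
So m(E) = sum_i (b_i - a_i).
  I_1 has length -5/4 - (-11/4) = 3/2.
  I_2 has length 9/4 - (-1/4) = 5/2.
  I_3 has length 23/4 - 13/4 = 5/2.
  I_4 has length 15/2 - 6 = 3/2.
Summing:
  m(E) = 3/2 + 5/2 + 5/2 + 3/2 = 8.

8


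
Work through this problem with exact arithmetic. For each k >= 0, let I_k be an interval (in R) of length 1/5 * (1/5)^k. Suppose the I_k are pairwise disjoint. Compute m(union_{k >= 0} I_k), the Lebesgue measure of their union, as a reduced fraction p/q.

By countable additivity of the Lebesgue measure on pairwise disjoint measurable sets,
  m(union_{k >= 0} I_k) = sum_{k >= 0} m(I_k) = sum_{k >= 0} a * r^k,
  with a = 1/5 and r = 1/5.
Since 0 < r = 1/5 < 1, the geometric series converges:
  sum_{k >= 0} a * r^k = a / (1 - r).
  = 1/5 / (1 - 1/5)
  = 1/5 / (4/5)
  = 1/4.

1/4


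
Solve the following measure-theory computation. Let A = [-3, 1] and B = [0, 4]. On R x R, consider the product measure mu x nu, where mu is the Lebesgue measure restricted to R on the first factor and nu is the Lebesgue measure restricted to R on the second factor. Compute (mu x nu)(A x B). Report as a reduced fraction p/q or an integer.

For a measurable rectangle A x B, the product measure satisfies
  (mu x nu)(A x B) = mu(A) * nu(B).
  mu(A) = 4.
  nu(B) = 4.
  (mu x nu)(A x B) = 4 * 4 = 16.

16


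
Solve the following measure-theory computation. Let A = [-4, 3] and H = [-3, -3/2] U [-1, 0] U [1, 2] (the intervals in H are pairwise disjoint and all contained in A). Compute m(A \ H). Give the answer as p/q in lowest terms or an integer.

The ambient interval has length m(A) = 3 - (-4) = 7.
Since the holes are disjoint and sit inside A, by finite additivity
  m(H) = sum_i (b_i - a_i), and m(A \ H) = m(A) - m(H).
Computing the hole measures:
  m(H_1) = -3/2 - (-3) = 3/2.
  m(H_2) = 0 - (-1) = 1.
  m(H_3) = 2 - 1 = 1.
Summed: m(H) = 3/2 + 1 + 1 = 7/2.
So m(A \ H) = 7 - 7/2 = 7/2.

7/2


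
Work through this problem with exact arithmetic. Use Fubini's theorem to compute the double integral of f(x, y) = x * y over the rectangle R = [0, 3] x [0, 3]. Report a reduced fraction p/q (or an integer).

f(x, y) is a tensor product of a function of x and a function of y, and both factors are bounded continuous (hence Lebesgue integrable) on the rectangle, so Fubini's theorem applies:
  integral_R f d(m x m) = (integral_a1^b1 x dx) * (integral_a2^b2 y dy).
Inner integral in x: integral_{0}^{3} x dx = (3^2 - 0^2)/2
  = 9/2.
Inner integral in y: integral_{0}^{3} y dy = (3^2 - 0^2)/2
  = 9/2.
Product: (9/2) * (9/2) = 81/4.

81/4


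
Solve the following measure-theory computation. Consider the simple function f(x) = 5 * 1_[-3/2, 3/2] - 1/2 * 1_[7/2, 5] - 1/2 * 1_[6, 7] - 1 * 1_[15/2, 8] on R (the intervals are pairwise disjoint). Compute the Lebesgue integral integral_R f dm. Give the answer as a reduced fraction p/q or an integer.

For a simple function f = sum_i c_i * 1_{A_i} with disjoint A_i,
  integral f dm = sum_i c_i * m(A_i).
Lengths of the A_i:
  m(A_1) = 3/2 - (-3/2) = 3.
  m(A_2) = 5 - 7/2 = 3/2.
  m(A_3) = 7 - 6 = 1.
  m(A_4) = 8 - 15/2 = 1/2.
Contributions c_i * m(A_i):
  (5) * (3) = 15.
  (-1/2) * (3/2) = -3/4.
  (-1/2) * (1) = -1/2.
  (-1) * (1/2) = -1/2.
Total: 15 - 3/4 - 1/2 - 1/2 = 53/4.

53/4


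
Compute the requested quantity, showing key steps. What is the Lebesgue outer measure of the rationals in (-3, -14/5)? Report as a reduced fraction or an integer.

Q cap (-3, -14/5) is countable; list its elements as q_1, q_2, ... . Fix eps > 0 and cover the k-th point by an interval of length eps * 2^(-k). The cover has total length eps * sum_{k>=1} 2^(-k) = eps, so by definition of outer measure m*(Q cap (-3, -14/5)) <= eps. Since eps was arbitrary and m* >= 0, the outer measure is 0.

0


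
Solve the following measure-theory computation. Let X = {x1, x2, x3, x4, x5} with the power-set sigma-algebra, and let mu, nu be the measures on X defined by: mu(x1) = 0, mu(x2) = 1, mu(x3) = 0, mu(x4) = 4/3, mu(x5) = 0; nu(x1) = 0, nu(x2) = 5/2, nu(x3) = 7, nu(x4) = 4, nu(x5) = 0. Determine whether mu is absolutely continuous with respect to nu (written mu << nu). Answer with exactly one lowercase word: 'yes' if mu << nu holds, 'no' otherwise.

mu << nu means: every nu-null measurable set is also mu-null; equivalently, for every atom x, if nu({x}) = 0 then mu({x}) = 0.
Checking each atom:
  x1: nu = 0, mu = 0 -> consistent with mu << nu.
  x2: nu = 5/2 > 0 -> no constraint.
  x3: nu = 7 > 0 -> no constraint.
  x4: nu = 4 > 0 -> no constraint.
  x5: nu = 0, mu = 0 -> consistent with mu << nu.
No atom violates the condition. Therefore mu << nu.

yes


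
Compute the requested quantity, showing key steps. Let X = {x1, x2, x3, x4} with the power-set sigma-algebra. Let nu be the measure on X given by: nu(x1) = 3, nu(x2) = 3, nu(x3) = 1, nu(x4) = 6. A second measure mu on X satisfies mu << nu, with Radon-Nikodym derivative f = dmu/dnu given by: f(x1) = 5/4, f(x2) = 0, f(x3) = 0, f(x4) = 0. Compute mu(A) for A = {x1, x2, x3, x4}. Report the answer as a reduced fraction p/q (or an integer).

By the defining property of the Radon-Nikodym derivative, for every measurable set A,
  mu(A) = integral_A f dnu.
Since nu is a discrete measure concentrated on the atoms of X, the integral over A reduces to the sum
  mu(A) = sum_{x in A} f(x) * nu({x}).
Computing each term:
  x1: f(x1) * nu(x1) = 5/4 * 3 = 15/4.
  x2: f(x2) * nu(x2) = 0 * 3 = 0.
  x3: f(x3) * nu(x3) = 0 * 1 = 0.
  x4: f(x4) * nu(x4) = 0 * 6 = 0.
Summing: mu(A) = 15/4 + 0 + 0 + 0 = 15/4.

15/4


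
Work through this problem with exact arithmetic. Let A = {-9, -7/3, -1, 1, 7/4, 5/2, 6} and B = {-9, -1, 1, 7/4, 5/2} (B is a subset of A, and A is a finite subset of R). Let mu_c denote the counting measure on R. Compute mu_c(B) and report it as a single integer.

Counting measure assigns mu_c(E) = |E| (number of elements) when E is finite.
B has 5 element(s), so mu_c(B) = 5.

5


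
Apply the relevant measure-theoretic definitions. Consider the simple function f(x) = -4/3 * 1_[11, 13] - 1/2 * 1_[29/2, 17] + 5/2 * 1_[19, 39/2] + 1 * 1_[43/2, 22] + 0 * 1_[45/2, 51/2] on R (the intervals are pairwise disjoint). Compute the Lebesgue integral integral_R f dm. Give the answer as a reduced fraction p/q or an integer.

For a simple function f = sum_i c_i * 1_{A_i} with disjoint A_i,
  integral f dm = sum_i c_i * m(A_i).
Lengths of the A_i:
  m(A_1) = 13 - 11 = 2.
  m(A_2) = 17 - 29/2 = 5/2.
  m(A_3) = 39/2 - 19 = 1/2.
  m(A_4) = 22 - 43/2 = 1/2.
  m(A_5) = 51/2 - 45/2 = 3.
Contributions c_i * m(A_i):
  (-4/3) * (2) = -8/3.
  (-1/2) * (5/2) = -5/4.
  (5/2) * (1/2) = 5/4.
  (1) * (1/2) = 1/2.
  (0) * (3) = 0.
Total: -8/3 - 5/4 + 5/4 + 1/2 + 0 = -13/6.

-13/6


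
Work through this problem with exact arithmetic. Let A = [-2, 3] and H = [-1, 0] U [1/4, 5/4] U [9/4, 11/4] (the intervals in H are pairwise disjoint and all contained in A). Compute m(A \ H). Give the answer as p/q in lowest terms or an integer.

The ambient interval has length m(A) = 3 - (-2) = 5.
Since the holes are disjoint and sit inside A, by finite additivity
  m(H) = sum_i (b_i - a_i), and m(A \ H) = m(A) - m(H).
Computing the hole measures:
  m(H_1) = 0 - (-1) = 1.
  m(H_2) = 5/4 - 1/4 = 1.
  m(H_3) = 11/4 - 9/4 = 1/2.
Summed: m(H) = 1 + 1 + 1/2 = 5/2.
So m(A \ H) = 5 - 5/2 = 5/2.

5/2


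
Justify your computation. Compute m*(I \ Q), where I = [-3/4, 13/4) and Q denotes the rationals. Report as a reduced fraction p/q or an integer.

The interval I = [-3/4, 13/4) has m(I) = 13/4 - (-3/4) = 4 (endpoints are measure-zero, so open/closed/half-open agree). Write I = (I cap Q) u (I \ Q). The rationals in I are countable, so m*(I cap Q) = 0 (cover each rational by intervals whose total length is arbitrarily small). By countable subadditivity m*(I) <= m*(I cap Q) + m*(I \ Q), hence m*(I \ Q) >= m(I) = 4. The reverse inequality m*(I \ Q) <= m*(I) = 4 is trivial since (I \ Q) is a subset of I. Therefore m*(I \ Q) = 4.

4
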